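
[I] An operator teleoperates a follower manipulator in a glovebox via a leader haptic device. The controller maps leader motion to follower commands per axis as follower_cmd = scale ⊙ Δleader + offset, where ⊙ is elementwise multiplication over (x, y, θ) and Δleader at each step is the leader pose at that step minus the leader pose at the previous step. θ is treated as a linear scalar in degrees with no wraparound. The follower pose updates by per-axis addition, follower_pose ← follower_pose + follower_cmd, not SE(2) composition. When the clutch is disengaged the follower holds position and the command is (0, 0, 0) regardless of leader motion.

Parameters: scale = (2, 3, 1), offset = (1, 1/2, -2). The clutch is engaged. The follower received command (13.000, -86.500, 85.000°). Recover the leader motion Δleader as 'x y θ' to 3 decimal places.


6.000 -29.000 87.000

axis x: (13.000 − 1) / (2) = 6.000
axis y: (-86.500 − 1/2) / (3) = -29.000
axis θ: (85.000 − -2) / (1) = 87.000


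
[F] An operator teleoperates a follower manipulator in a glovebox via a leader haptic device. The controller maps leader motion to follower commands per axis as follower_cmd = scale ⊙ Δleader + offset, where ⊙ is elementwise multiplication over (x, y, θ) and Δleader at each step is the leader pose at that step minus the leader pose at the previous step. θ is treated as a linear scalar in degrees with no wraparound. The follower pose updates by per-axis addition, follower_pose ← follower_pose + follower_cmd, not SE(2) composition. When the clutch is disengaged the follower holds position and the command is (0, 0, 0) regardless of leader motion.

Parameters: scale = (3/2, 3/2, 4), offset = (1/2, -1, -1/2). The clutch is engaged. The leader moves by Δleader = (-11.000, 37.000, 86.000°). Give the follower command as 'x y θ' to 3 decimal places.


-16.000 54.500 343.500

axis x: 3/2·-11.000 + 1/2 = -16.000
axis y: 3/2·37.000 + -1 = 54.500
axis θ: 4·86.000 + -1/2 = 343.500


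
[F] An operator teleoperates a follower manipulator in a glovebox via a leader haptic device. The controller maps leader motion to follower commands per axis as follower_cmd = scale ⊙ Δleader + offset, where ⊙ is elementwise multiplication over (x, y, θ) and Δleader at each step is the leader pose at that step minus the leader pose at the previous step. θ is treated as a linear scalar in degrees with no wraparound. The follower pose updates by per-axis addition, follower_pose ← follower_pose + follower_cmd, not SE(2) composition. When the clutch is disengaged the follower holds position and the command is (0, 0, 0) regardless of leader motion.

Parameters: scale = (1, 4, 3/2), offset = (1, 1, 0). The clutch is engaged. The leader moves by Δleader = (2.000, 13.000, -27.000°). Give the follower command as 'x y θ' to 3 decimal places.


axis x: 1·2.000 + 1 = 3.000
axis y: 4·13.000 + 1 = 53.000
axis θ: 3/2·-27.000 + 0 = -40.500

3.000 53.000 -40.500


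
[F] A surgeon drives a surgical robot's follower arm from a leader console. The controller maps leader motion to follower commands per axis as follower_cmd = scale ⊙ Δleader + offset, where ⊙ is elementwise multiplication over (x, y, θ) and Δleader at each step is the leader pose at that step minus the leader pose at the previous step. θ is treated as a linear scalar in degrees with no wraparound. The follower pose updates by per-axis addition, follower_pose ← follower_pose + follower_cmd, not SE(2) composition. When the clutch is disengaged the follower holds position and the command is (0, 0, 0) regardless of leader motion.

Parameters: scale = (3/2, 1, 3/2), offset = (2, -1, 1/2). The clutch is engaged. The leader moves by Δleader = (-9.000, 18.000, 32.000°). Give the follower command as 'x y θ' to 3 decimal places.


-11.500 17.000 48.500

axis x: 3/2·-9.000 + 2 = -11.500
axis y: 1·18.000 + -1 = 17.000
axis θ: 3/2·32.000 + 1/2 = 48.500


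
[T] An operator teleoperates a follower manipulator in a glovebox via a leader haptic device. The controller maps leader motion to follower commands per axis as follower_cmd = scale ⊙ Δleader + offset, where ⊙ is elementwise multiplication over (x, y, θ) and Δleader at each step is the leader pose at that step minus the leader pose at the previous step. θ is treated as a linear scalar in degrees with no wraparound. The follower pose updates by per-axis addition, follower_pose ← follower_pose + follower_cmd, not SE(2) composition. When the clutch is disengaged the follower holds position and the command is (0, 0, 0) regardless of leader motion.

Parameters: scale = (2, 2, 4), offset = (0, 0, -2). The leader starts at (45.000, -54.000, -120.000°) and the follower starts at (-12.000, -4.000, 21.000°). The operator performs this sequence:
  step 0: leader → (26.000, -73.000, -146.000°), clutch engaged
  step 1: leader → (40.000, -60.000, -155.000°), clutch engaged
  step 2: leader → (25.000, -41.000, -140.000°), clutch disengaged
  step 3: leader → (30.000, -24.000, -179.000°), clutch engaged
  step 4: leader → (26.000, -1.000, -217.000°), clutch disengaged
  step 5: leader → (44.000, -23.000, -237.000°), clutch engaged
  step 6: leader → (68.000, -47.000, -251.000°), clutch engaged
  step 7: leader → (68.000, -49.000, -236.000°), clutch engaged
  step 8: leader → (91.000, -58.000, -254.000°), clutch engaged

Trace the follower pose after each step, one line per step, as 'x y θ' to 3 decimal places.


step 0: Δleader=(-19.000, -19.000, -26.000°), engaged; cmd=(-38.000, -38.000, -106.000°) → follower=(-50.000, -42.000, -85.000°)
step 1: Δleader=(14.000, 13.000, -9.000°), engaged; cmd=(28.000, 26.000, -38.000°) → follower=(-22.000, -16.000, -123.000°)
step 2: Δleader=(-15.000, 19.000, 15.000°), disengaged; cmd=(0,0,0) → follower holds at (-22.000, -16.000, -123.000°)
step 3: Δleader=(5.000, 17.000, -39.000°), engaged; cmd=(10.000, 34.000, -158.000°) → follower=(-12.000, 18.000, -281.000°)
step 4: Δleader=(-4.000, 23.000, -38.000°), disengaged; cmd=(0,0,0) → follower holds at (-12.000, 18.000, -281.000°)
step 5: Δleader=(18.000, -22.000, -20.000°), engaged; cmd=(36.000, -44.000, -82.000°) → follower=(24.000, -26.000, -363.000°)
step 6: Δleader=(24.000, -24.000, -14.000°), engaged; cmd=(48.000, -48.000, -58.000°) → follower=(72.000, -74.000, -421.000°)
step 7: Δleader=(0.000, -2.000, 15.000°), engaged; cmd=(0.000, -4.000, 58.000°) → follower=(72.000, -78.000, -363.000°)
step 8: Δleader=(23.000, -9.000, -18.000°), engaged; cmd=(46.000, -18.000, -74.000°) → follower=(118.000, -96.000, -437.000°)

-50.000 -42.000 -85.000
-22.000 -16.000 -123.000
-22.000 -16.000 -123.000
-12.000 18.000 -281.000
-12.000 18.000 -281.000
24.000 -26.000 -363.000
72.000 -74.000 -421.000
72.000 -78.000 -363.000
118.000 -96.000 -437.000


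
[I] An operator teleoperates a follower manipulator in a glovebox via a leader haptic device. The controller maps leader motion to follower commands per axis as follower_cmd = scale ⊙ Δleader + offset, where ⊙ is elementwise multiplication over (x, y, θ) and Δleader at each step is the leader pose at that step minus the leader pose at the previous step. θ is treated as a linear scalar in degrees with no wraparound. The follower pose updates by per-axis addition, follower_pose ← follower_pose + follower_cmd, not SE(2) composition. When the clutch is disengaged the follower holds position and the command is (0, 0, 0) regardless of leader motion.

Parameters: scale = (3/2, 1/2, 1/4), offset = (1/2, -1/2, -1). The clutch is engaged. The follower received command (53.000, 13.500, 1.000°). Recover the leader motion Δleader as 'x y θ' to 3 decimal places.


axis x: (53.000 − 1/2) / (3/2) = 35.000
axis y: (13.500 − -1/2) / (1/2) = 28.000
axis θ: (1.000 − -1) / (1/4) = 8.000

35.000 28.000 8.000


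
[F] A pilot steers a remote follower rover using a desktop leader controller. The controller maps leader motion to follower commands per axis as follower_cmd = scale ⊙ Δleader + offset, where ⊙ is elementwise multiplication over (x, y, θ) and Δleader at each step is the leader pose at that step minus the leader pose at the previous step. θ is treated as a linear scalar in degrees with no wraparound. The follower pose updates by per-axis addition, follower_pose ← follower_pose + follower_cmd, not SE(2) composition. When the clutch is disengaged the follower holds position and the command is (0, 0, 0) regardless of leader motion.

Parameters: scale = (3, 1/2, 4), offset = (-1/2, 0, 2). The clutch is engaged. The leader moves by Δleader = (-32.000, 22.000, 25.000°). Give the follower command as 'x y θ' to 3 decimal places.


-96.500 11.000 102.000

axis x: 3·-32.000 + -1/2 = -96.500
axis y: 1/2·22.000 + 0 = 11.000
axis θ: 4·25.000 + 2 = 102.000


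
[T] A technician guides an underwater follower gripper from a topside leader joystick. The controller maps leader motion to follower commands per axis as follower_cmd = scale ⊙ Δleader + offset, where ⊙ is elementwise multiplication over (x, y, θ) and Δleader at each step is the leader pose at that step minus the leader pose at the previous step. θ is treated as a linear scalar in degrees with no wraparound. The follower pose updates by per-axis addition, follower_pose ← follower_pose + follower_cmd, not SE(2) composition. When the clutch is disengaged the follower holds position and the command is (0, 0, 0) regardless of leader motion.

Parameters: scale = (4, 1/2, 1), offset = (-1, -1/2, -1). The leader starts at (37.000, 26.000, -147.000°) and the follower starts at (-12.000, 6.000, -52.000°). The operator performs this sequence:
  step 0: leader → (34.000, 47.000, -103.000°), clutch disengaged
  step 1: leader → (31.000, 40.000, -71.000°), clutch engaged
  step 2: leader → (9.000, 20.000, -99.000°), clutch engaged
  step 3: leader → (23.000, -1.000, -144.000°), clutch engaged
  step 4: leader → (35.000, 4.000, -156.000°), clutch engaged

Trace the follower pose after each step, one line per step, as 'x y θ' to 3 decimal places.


step 0: Δleader=(-3.000, 21.000, 44.000°), disengaged; cmd=(0,0,0) → follower holds at (-12.000, 6.000, -52.000°)
step 1: Δleader=(-3.000, -7.000, 32.000°), engaged; cmd=(-13.000, -4.000, 31.000°) → follower=(-25.000, 2.000, -21.000°)
step 2: Δleader=(-22.000, -20.000, -28.000°), engaged; cmd=(-89.000, -10.500, -29.000°) → follower=(-114.000, -8.500, -50.000°)
step 3: Δleader=(14.000, -21.000, -45.000°), engaged; cmd=(55.000, -11.000, -46.000°) → follower=(-59.000, -19.500, -96.000°)
step 4: Δleader=(12.000, 5.000, -12.000°), engaged; cmd=(47.000, 2.000, -13.000°) → follower=(-12.000, -17.500, -109.000°)

-12.000 6.000 -52.000
-25.000 2.000 -21.000
-114.000 -8.500 -50.000
-59.000 -19.500 -96.000
-12.000 -17.500 -109.000


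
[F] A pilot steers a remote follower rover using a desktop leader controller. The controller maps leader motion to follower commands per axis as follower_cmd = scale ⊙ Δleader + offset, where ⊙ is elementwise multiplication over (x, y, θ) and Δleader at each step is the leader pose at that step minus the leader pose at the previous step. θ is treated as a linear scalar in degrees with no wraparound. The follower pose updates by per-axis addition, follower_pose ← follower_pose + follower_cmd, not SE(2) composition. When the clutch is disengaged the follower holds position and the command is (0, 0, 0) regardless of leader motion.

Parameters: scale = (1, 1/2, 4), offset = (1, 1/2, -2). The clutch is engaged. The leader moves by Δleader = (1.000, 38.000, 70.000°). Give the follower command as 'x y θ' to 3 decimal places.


2.000 19.500 278.000

axis x: 1·1.000 + 1 = 2.000
axis y: 1/2·38.000 + 1/2 = 19.500
axis θ: 4·70.000 + -2 = 278.000


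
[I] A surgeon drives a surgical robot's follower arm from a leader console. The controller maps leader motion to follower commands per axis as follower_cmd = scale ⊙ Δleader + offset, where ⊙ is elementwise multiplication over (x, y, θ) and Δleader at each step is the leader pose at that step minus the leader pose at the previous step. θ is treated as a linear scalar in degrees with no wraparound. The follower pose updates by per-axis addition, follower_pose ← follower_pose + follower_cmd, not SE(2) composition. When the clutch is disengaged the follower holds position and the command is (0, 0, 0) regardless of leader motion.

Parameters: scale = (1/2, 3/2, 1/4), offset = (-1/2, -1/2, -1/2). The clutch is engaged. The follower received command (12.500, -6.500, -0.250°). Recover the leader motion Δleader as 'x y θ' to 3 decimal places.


axis x: (12.500 − -1/2) / (1/2) = 26.000
axis y: (-6.500 − -1/2) / (3/2) = -4.000
axis θ: (-0.250 − -1/2) / (1/4) = 1.000

26.000 -4.000 1.000


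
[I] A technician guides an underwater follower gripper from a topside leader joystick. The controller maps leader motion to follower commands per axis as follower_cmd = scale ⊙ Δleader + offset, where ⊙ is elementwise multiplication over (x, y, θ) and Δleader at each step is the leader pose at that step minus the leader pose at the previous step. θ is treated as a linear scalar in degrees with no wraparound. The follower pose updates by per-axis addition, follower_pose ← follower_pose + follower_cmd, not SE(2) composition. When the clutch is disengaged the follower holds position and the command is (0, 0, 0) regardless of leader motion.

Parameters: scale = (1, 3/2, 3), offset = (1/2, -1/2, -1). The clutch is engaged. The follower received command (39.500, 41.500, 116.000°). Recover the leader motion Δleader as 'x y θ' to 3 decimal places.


axis x: (39.500 − 1/2) / (1) = 39.000
axis y: (41.500 − -1/2) / (3/2) = 28.000
axis θ: (116.000 − -1) / (3) = 39.000

39.000 28.000 39.000


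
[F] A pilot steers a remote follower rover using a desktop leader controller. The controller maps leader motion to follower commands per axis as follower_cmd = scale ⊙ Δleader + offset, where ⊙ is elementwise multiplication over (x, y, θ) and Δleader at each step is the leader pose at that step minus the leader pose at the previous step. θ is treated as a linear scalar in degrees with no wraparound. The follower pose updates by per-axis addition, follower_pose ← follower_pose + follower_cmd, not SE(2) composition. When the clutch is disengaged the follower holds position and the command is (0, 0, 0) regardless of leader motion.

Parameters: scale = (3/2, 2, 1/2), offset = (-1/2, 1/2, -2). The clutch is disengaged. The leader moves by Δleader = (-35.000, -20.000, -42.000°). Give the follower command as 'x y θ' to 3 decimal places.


0.000 0.000 0.000

clutch disengaged → follower holds; cmd = (0, 0, 0)


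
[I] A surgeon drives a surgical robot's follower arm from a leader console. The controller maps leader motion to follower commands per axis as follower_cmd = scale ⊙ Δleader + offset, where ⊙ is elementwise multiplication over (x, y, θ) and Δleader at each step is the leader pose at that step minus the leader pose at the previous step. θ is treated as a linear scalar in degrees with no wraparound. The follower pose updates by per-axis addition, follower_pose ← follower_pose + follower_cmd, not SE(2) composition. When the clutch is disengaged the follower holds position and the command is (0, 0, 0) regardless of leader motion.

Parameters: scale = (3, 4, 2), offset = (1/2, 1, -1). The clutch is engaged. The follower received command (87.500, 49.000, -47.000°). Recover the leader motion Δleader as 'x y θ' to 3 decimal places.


29.000 12.000 -23.000

axis x: (87.500 − 1/2) / (3) = 29.000
axis y: (49.000 − 1) / (4) = 12.000
axis θ: (-47.000 − -1) / (2) = -23.000


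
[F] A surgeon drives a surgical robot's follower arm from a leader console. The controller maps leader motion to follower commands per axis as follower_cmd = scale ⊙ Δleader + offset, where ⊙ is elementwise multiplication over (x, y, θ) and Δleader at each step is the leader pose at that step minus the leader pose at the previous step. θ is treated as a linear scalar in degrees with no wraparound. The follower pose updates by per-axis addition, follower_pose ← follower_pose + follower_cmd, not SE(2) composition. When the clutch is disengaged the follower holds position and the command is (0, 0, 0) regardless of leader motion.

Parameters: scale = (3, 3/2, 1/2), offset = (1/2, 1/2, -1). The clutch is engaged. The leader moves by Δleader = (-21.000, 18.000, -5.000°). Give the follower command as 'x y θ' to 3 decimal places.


-62.500 27.500 -3.500

axis x: 3·-21.000 + 1/2 = -62.500
axis y: 3/2·18.000 + 1/2 = 27.500
axis θ: 1/2·-5.000 + -1 = -3.500


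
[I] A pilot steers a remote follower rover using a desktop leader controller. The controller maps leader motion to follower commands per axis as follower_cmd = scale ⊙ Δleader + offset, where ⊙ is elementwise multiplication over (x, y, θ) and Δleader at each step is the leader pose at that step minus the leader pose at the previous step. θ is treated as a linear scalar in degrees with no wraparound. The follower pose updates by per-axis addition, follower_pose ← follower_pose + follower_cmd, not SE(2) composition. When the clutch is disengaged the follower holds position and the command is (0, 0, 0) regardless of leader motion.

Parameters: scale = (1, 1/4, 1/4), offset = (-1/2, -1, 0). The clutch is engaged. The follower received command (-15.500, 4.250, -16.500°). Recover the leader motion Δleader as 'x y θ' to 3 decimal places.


-15.000 21.000 -66.000

axis x: (-15.500 − -1/2) / (1) = -15.000
axis y: (4.250 − -1) / (1/4) = 21.000
axis θ: (-16.500 − 0) / (1/4) = -66.000


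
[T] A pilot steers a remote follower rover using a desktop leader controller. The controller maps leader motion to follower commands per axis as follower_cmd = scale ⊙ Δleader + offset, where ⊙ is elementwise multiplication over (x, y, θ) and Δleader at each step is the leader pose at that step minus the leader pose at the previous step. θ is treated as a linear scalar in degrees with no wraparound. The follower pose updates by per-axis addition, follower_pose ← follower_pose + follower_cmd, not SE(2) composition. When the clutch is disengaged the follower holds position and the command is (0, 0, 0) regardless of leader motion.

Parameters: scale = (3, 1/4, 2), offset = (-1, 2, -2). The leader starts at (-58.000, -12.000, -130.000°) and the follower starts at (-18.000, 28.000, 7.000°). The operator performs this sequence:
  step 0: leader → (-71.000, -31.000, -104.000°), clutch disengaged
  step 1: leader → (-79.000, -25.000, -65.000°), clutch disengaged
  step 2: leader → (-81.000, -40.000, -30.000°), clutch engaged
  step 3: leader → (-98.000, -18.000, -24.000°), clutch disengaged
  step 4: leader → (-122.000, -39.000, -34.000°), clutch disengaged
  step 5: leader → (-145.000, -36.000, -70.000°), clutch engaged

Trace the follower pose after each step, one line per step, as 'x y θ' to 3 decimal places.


step 0: Δleader=(-13.000, -19.000, 26.000°), disengaged; cmd=(0,0,0) → follower holds at (-18.000, 28.000, 7.000°)
step 1: Δleader=(-8.000, 6.000, 39.000°), disengaged; cmd=(0,0,0) → follower holds at (-18.000, 28.000, 7.000°)
step 2: Δleader=(-2.000, -15.000, 35.000°), engaged; cmd=(-7.000, -1.750, 68.000°) → follower=(-25.000, 26.250, 75.000°)
step 3: Δleader=(-17.000, 22.000, 6.000°), disengaged; cmd=(0,0,0) → follower holds at (-25.000, 26.250, 75.000°)
step 4: Δleader=(-24.000, -21.000, -10.000°), disengaged; cmd=(0,0,0) → follower holds at (-25.000, 26.250, 75.000°)
step 5: Δleader=(-23.000, 3.000, -36.000°), engaged; cmd=(-70.000, 2.750, -74.000°) → follower=(-95.000, 29.000, 1.000°)

-18.000 28.000 7.000
-18.000 28.000 7.000
-25.000 26.250 75.000
-25.000 26.250 75.000
-25.000 26.250 75.000
-95.000 29.000 1.000


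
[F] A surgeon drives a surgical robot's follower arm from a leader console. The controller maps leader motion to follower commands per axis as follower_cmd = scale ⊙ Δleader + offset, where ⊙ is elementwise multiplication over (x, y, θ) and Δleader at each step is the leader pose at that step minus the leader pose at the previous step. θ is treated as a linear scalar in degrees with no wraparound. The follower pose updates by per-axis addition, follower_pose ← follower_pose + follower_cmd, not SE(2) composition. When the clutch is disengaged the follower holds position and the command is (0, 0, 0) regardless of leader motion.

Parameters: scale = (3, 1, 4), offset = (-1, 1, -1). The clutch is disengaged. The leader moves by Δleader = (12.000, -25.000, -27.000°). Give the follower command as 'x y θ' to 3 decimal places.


0.000 0.000 0.000

clutch disengaged → follower holds; cmd = (0, 0, 0)


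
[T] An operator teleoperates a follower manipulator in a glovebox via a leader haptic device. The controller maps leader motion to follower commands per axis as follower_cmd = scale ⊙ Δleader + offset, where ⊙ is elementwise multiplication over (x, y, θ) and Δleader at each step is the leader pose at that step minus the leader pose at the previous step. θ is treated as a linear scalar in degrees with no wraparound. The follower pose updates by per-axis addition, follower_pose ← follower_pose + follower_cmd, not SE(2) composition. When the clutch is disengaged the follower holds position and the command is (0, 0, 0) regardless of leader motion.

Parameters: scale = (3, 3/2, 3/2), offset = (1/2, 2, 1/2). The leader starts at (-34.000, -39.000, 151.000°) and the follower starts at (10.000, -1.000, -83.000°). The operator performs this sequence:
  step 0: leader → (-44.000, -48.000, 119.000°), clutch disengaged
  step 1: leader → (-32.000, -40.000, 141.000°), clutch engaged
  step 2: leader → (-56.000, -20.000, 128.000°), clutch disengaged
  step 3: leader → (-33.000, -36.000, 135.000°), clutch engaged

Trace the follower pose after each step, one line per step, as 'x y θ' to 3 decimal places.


10.000 -1.000 -83.000
46.500 13.000 -49.500
46.500 13.000 -49.500
116.000 -9.000 -38.500

step 0: Δleader=(-10.000, -9.000, -32.000°), disengaged; cmd=(0,0,0) → follower holds at (10.000, -1.000, -83.000°)
step 1: Δleader=(12.000, 8.000, 22.000°), engaged; cmd=(36.500, 14.000, 33.500°) → follower=(46.500, 13.000, -49.500°)
step 2: Δleader=(-24.000, 20.000, -13.000°), disengaged; cmd=(0,0,0) → follower holds at (46.500, 13.000, -49.500°)
step 3: Δleader=(23.000, -16.000, 7.000°), engaged; cmd=(69.500, -22.000, 11.000°) → follower=(116.000, -9.000, -38.500°)


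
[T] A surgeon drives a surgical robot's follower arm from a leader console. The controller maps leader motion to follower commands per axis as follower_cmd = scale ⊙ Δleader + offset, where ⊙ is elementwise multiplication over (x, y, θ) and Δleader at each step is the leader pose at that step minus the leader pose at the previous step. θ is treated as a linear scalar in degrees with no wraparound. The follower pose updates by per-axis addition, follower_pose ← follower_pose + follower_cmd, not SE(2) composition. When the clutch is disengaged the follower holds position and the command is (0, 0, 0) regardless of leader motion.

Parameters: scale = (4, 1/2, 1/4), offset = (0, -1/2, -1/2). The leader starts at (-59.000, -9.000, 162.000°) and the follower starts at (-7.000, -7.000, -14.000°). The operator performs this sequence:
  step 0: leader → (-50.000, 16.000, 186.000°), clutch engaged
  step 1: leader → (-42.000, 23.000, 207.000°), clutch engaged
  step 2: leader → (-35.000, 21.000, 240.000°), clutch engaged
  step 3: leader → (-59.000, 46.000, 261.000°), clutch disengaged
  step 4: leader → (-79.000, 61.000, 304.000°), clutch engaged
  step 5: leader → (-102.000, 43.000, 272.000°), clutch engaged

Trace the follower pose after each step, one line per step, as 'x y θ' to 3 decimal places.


29.000 5.000 -8.500
61.000 8.000 -3.750
89.000 6.500 4.000
89.000 6.500 4.000
9.000 13.500 14.250
-83.000 4.000 5.750

step 0: Δleader=(9.000, 25.000, 24.000°), engaged; cmd=(36.000, 12.000, 5.500°) → follower=(29.000, 5.000, -8.500°)
step 1: Δleader=(8.000, 7.000, 21.000°), engaged; cmd=(32.000, 3.000, 4.750°) → follower=(61.000, 8.000, -3.750°)
step 2: Δleader=(7.000, -2.000, 33.000°), engaged; cmd=(28.000, -1.500, 7.750°) → follower=(89.000, 6.500, 4.000°)
step 3: Δleader=(-24.000, 25.000, 21.000°), disengaged; cmd=(0,0,0) → follower holds at (89.000, 6.500, 4.000°)
step 4: Δleader=(-20.000, 15.000, 43.000°), engaged; cmd=(-80.000, 7.000, 10.250°) → follower=(9.000, 13.500, 14.250°)
step 5: Δleader=(-23.000, -18.000, -32.000°), engaged; cmd=(-92.000, -9.500, -8.500°) → follower=(-83.000, 4.000, 5.750°)


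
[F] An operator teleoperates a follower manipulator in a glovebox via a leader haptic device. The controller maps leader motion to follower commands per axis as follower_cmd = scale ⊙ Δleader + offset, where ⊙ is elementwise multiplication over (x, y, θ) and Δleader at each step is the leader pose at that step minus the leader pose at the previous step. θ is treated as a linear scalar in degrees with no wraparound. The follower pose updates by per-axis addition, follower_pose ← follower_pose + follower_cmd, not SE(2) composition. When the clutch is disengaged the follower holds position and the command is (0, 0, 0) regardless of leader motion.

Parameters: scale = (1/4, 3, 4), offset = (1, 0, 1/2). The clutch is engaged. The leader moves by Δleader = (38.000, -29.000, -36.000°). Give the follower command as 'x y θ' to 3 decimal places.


axis x: 1/4·38.000 + 1 = 10.500
axis y: 3·-29.000 + 0 = -87.000
axis θ: 4·-36.000 + 1/2 = -143.500

10.500 -87.000 -143.500


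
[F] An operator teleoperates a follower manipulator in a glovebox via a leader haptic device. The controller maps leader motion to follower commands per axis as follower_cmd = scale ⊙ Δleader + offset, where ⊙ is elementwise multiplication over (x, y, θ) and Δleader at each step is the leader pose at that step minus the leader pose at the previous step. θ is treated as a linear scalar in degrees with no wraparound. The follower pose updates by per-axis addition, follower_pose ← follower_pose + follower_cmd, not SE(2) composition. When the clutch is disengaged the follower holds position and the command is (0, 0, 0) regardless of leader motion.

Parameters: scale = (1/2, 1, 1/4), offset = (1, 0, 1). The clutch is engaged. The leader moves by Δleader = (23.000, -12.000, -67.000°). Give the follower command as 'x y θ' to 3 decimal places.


axis x: 1/2·23.000 + 1 = 12.500
axis y: 1·-12.000 + 0 = -12.000
axis θ: 1/4·-67.000 + 1 = -15.750

12.500 -12.000 -15.750


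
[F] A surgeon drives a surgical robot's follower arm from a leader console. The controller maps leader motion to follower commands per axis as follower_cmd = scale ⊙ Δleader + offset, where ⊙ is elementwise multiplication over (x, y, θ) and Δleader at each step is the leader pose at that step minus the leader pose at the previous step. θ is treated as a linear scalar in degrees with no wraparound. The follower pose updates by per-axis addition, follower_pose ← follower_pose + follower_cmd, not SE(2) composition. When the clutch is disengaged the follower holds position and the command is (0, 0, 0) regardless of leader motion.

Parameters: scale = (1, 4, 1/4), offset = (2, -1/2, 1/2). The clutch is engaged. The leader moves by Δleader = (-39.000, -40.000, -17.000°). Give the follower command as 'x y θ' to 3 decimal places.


axis x: 1·-39.000 + 2 = -37.000
axis y: 4·-40.000 + -1/2 = -160.500
axis θ: 1/4·-17.000 + 1/2 = -3.750

-37.000 -160.500 -3.750


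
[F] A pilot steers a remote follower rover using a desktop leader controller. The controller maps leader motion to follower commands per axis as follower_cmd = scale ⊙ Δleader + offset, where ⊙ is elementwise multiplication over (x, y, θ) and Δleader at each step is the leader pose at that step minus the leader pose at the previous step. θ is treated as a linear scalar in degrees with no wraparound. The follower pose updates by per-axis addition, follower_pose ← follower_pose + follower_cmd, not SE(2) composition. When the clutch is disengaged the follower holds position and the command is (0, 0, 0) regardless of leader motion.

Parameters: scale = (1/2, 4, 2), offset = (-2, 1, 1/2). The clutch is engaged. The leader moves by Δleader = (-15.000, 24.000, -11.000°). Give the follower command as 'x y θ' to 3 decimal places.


-9.500 97.000 -21.500

axis x: 1/2·-15.000 + -2 = -9.500
axis y: 4·24.000 + 1 = 97.000
axis θ: 2·-11.000 + 1/2 = -21.500


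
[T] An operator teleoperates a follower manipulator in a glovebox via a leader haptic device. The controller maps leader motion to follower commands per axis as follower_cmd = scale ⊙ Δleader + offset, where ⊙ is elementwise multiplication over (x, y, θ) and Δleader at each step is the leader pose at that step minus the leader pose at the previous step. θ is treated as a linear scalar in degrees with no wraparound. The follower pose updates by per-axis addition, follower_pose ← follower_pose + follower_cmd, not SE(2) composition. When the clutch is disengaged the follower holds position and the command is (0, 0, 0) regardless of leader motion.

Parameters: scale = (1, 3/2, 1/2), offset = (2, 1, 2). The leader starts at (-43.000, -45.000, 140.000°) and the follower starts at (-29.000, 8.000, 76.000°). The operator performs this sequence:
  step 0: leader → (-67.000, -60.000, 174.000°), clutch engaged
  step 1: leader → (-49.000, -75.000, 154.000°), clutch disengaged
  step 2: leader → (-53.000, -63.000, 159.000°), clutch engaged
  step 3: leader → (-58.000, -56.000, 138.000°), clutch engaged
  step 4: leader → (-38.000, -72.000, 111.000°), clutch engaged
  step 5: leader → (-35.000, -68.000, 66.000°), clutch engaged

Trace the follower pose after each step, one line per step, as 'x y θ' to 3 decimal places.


-51.000 -13.500 95.000
-51.000 -13.500 95.000
-53.000 5.500 99.500
-56.000 17.000 91.000
-34.000 -6.000 79.500
-29.000 1.000 59.000

step 0: Δleader=(-24.000, -15.000, 34.000°), engaged; cmd=(-22.000, -21.500, 19.000°) → follower=(-51.000, -13.500, 95.000°)
step 1: Δleader=(18.000, -15.000, -20.000°), disengaged; cmd=(0,0,0) → follower holds at (-51.000, -13.500, 95.000°)
step 2: Δleader=(-4.000, 12.000, 5.000°), engaged; cmd=(-2.000, 19.000, 4.500°) → follower=(-53.000, 5.500, 99.500°)
step 3: Δleader=(-5.000, 7.000, -21.000°), engaged; cmd=(-3.000, 11.500, -8.500°) → follower=(-56.000, 17.000, 91.000°)
step 4: Δleader=(20.000, -16.000, -27.000°), engaged; cmd=(22.000, -23.000, -11.500°) → follower=(-34.000, -6.000, 79.500°)
step 5: Δleader=(3.000, 4.000, -45.000°), engaged; cmd=(5.000, 7.000, -20.500°) → follower=(-29.000, 1.000, 59.000°)


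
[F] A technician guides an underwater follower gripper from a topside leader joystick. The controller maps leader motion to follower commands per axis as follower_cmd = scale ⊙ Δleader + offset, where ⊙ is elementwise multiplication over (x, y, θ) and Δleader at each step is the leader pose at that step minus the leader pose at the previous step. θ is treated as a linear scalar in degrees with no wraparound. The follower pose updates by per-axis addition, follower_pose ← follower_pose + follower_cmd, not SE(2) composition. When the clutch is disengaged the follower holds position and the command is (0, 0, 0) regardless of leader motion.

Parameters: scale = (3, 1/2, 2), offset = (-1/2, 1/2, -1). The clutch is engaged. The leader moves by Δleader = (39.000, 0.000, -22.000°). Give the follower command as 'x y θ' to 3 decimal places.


116.500 0.500 -45.000

axis x: 3·39.000 + -1/2 = 116.500
axis y: 1/2·0.000 + 1/2 = 0.500
axis θ: 2·-22.000 + -1 = -45.000


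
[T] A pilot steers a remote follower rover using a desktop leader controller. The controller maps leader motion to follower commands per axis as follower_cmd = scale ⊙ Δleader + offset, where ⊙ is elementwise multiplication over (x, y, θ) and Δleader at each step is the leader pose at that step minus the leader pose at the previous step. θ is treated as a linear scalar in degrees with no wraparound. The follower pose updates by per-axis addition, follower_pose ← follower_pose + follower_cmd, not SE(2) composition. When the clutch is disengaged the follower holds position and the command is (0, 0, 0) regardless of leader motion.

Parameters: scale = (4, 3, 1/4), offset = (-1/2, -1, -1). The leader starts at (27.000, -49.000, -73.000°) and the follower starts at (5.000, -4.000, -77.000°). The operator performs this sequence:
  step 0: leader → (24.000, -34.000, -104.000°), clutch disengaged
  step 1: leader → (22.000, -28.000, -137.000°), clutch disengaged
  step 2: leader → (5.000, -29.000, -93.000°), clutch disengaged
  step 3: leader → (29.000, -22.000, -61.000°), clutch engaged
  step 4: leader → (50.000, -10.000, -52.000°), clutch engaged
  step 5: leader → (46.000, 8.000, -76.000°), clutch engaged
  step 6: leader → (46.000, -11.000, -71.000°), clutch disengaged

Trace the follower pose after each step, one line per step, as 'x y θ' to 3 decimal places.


step 0: Δleader=(-3.000, 15.000, -31.000°), disengaged; cmd=(0,0,0) → follower holds at (5.000, -4.000, -77.000°)
step 1: Δleader=(-2.000, 6.000, -33.000°), disengaged; cmd=(0,0,0) → follower holds at (5.000, -4.000, -77.000°)
step 2: Δleader=(-17.000, -1.000, 44.000°), disengaged; cmd=(0,0,0) → follower holds at (5.000, -4.000, -77.000°)
step 3: Δleader=(24.000, 7.000, 32.000°), engaged; cmd=(95.500, 20.000, 7.000°) → follower=(100.500, 16.000, -70.000°)
step 4: Δleader=(21.000, 12.000, 9.000°), engaged; cmd=(83.500, 35.000, 1.250°) → follower=(184.000, 51.000, -68.750°)
step 5: Δleader=(-4.000, 18.000, -24.000°), engaged; cmd=(-16.500, 53.000, -7.000°) → follower=(167.500, 104.000, -75.750°)
step 6: Δleader=(0.000, -19.000, 5.000°), disengaged; cmd=(0,0,0) → follower holds at (167.500, 104.000, -75.750°)

5.000 -4.000 -77.000
5.000 -4.000 -77.000
5.000 -4.000 -77.000
100.500 16.000 -70.000
184.000 51.000 -68.750
167.500 104.000 -75.750
167.500 104.000 -75.750


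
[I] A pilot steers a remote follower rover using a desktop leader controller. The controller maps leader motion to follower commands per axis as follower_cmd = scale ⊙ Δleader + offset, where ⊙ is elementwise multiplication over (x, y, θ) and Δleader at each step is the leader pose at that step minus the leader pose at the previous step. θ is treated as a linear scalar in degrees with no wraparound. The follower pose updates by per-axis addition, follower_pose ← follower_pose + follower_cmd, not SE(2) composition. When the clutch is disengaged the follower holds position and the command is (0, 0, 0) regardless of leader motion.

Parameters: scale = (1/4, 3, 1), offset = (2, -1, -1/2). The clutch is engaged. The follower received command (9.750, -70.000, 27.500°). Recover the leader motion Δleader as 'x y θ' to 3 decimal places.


axis x: (9.750 − 2) / (1/4) = 31.000
axis y: (-70.000 − -1) / (3) = -23.000
axis θ: (27.500 − -1/2) / (1) = 28.000

31.000 -23.000 28.000


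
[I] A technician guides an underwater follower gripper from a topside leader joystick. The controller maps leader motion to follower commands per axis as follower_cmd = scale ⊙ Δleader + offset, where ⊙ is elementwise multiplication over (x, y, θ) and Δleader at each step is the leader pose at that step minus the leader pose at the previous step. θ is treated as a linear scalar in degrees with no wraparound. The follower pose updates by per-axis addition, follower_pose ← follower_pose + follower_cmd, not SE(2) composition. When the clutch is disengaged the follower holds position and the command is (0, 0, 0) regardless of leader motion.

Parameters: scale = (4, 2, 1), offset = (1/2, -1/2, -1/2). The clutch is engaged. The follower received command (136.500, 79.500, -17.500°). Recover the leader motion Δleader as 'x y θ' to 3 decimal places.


axis x: (136.500 − 1/2) / (4) = 34.000
axis y: (79.500 − -1/2) / (2) = 40.000
axis θ: (-17.500 − -1/2) / (1) = -17.000

34.000 40.000 -17.000


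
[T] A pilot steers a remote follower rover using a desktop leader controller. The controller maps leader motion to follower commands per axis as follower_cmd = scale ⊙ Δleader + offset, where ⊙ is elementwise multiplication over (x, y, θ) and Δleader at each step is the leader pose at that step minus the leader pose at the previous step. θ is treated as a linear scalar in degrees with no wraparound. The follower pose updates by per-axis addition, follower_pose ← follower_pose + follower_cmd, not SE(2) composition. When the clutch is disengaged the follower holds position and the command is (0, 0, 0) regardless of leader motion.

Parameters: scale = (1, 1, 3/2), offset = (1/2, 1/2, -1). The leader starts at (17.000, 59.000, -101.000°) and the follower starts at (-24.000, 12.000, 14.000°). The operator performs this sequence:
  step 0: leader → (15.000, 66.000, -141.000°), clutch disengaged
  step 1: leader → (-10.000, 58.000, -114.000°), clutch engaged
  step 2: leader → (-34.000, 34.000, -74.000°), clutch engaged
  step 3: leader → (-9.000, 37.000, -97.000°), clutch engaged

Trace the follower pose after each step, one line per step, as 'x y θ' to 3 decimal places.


-24.000 12.000 14.000
-48.500 4.500 53.500
-72.000 -19.000 112.500
-46.500 -15.500 77.000

step 0: Δleader=(-2.000, 7.000, -40.000°), disengaged; cmd=(0,0,0) → follower holds at (-24.000, 12.000, 14.000°)
step 1: Δleader=(-25.000, -8.000, 27.000°), engaged; cmd=(-24.500, -7.500, 39.500°) → follower=(-48.500, 4.500, 53.500°)
step 2: Δleader=(-24.000, -24.000, 40.000°), engaged; cmd=(-23.500, -23.500, 59.000°) → follower=(-72.000, -19.000, 112.500°)
step 3: Δleader=(25.000, 3.000, -23.000°), engaged; cmd=(25.500, 3.500, -35.500°) → follower=(-46.500, -15.500, 77.000°)


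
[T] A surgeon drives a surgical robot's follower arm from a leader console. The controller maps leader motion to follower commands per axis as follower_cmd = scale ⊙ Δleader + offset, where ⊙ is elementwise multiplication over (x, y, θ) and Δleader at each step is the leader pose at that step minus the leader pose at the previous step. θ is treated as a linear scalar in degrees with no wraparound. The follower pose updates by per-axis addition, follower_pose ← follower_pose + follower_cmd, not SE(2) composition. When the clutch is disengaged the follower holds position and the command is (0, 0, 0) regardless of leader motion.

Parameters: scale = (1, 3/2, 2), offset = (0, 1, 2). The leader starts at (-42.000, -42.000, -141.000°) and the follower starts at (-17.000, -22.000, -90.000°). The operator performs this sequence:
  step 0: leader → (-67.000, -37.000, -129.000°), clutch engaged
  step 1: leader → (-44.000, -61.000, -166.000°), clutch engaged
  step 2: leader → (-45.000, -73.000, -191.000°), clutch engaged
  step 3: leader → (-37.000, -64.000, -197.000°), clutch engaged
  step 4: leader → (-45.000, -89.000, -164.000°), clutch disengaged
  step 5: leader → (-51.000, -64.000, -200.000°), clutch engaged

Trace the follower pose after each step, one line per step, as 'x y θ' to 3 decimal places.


step 0: Δleader=(-25.000, 5.000, 12.000°), engaged; cmd=(-25.000, 8.500, 26.000°) → follower=(-42.000, -13.500, -64.000°)
step 1: Δleader=(23.000, -24.000, -37.000°), engaged; cmd=(23.000, -35.000, -72.000°) → follower=(-19.000, -48.500, -136.000°)
step 2: Δleader=(-1.000, -12.000, -25.000°), engaged; cmd=(-1.000, -17.000, -48.000°) → follower=(-20.000, -65.500, -184.000°)
step 3: Δleader=(8.000, 9.000, -6.000°), engaged; cmd=(8.000, 14.500, -10.000°) → follower=(-12.000, -51.000, -194.000°)
step 4: Δleader=(-8.000, -25.000, 33.000°), disengaged; cmd=(0,0,0) → follower holds at (-12.000, -51.000, -194.000°)
step 5: Δleader=(-6.000, 25.000, -36.000°), engaged; cmd=(-6.000, 38.500, -70.000°) → follower=(-18.000, -12.500, -264.000°)

-42.000 -13.500 -64.000
-19.000 -48.500 -136.000
-20.000 -65.500 -184.000
-12.000 -51.000 -194.000
-12.000 -51.000 -194.000
-18.000 -12.500 -264.000
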